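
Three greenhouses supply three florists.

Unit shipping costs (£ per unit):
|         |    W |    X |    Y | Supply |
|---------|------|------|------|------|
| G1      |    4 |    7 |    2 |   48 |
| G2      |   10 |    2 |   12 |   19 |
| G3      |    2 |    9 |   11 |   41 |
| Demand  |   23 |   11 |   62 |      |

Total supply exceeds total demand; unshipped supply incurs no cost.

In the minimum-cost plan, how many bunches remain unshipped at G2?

8

Minimum-cost shipments:
  G1–Y: 48 bunches
  G2–X: 11 bunches
  G3–W: 23 bunches
  G3–Y: 14 bunches
Total cost = £318.
G2 ships 11 of its 19, leaving 8.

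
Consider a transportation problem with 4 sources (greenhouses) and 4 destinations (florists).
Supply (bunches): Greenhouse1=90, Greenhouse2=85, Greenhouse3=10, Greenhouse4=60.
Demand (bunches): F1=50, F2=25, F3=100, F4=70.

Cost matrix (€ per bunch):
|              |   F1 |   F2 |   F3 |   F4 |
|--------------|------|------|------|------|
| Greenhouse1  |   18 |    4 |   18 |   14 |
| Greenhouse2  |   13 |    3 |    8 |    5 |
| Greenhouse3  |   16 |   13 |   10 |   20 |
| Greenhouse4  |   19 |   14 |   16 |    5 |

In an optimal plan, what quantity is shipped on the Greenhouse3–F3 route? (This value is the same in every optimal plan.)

10

Solving gives:
  Greenhouse1->F1: 50 bunches
  Greenhouse1->F2: 25 bunches
  Greenhouse1->F3: 5 bunches
  Greenhouse1->F4: 10 bunches
  Greenhouse2->F3: 85 bunches
  Greenhouse3->F3: 10 bunches
  Greenhouse4->F4: 60 bunches
Total cost = €2310.
So Greenhouse3→F3 carries 10 bunches.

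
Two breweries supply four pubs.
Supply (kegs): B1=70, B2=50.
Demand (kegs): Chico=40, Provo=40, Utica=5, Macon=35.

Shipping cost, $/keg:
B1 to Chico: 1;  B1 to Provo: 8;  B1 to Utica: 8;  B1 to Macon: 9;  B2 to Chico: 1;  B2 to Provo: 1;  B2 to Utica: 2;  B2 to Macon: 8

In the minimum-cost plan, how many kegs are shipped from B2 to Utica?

Solving gives:
  B1 to Chico: 40 kegs
  B1 to Macon: 30 kegs
  B2 to Provo: 40 kegs
  B2 to Utica: 5 kegs
  B2 to Macon: 5 kegs
Total cost = $400.
So B2→Utica carries 5 kegs.

5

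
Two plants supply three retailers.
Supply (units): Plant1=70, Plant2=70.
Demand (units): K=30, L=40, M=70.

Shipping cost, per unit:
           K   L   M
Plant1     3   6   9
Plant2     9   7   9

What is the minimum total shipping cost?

An optimal shipping plan:
  Plant1→K: 30 × 3 = 90
  Plant1→L: 40 × 6 = 240
  Plant2→M: 70 × 9 = 630
Total = 90 + 240 + 630 = 960.

960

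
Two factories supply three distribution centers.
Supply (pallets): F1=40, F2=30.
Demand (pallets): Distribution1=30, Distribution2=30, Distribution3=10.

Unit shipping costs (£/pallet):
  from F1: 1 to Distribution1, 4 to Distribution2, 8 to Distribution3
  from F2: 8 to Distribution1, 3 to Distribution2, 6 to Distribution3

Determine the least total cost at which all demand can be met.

A cheapest plan:
  F1→Distribution1: 30 pallets
  F1→Distribution2: 10 pallets
  F2→Distribution2: 20 pallets
  F2→Distribution3: 10 pallets
Total cost = £190.
(Supply check: F1 ships 40; F2 ships 30.)

190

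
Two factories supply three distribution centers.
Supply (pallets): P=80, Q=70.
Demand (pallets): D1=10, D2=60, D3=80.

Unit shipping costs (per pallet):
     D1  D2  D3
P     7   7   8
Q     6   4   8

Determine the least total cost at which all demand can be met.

940

A cheapest plan:
  P to D3: 80 × 8 = 640
  Q to D1: 10 × 6 = 60
  Q to D2: 60 × 4 = 240
Total = 640 + 60 + 240 = 940.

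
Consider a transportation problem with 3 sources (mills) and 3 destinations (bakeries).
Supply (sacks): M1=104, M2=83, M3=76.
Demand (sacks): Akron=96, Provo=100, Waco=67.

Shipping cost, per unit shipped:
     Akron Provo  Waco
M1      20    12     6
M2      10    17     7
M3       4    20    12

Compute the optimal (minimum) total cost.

An optimal shipping plan:
  M1→Provo: 100 sacks
  M1→Waco: 4 sacks
  M2→Akron: 20 sacks
  M2→Waco: 63 sacks
  M3→Akron: 76 sacks
Total cost = 2169.

2169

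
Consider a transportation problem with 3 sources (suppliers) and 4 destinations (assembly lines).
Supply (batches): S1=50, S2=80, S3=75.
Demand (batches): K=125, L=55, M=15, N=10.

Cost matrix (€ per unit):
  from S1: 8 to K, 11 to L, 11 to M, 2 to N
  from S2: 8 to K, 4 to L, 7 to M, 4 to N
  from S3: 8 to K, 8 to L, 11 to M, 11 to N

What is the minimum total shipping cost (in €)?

A cheapest plan:
  S1->K: 40 × €8 = €320
  S1->N: 10 × €2 = €20
  S2->K: 10 × €8 = €80
  S2->L: 55 × €4 = €220
  S2->M: 15 × €7 = €105
  S3->K: 75 × €8 = €600
Total = 320 + 20 + 80 + 220 + 105 + 600 = €1345.

1345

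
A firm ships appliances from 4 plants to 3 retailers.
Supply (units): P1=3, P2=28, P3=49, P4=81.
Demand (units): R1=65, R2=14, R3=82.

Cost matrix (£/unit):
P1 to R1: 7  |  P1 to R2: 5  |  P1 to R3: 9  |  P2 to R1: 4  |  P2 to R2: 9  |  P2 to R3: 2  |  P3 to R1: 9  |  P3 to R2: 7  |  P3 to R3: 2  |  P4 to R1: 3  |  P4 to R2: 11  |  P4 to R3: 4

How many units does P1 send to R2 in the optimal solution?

3

Solving gives:
  P1 to R2: 3 × £5 = £15
  P2 to R3: 28 × £2 = £56
  P3 to R2: 11 × £7 = £77
  P3 to R3: 38 × £2 = £76
  P4 to R1: 65 × £3 = £195
  P4 to R3: 16 × £4 = £64
Total cost = £483.
So P1→R2 carries 3 units.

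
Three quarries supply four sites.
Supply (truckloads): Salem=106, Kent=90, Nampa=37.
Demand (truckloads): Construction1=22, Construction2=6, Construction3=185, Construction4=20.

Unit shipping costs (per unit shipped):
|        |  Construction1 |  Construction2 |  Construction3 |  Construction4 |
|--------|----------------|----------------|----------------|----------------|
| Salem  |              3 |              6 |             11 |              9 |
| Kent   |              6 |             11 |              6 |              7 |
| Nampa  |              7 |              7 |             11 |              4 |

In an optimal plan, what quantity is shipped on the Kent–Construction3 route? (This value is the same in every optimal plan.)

Solving gives:
  Salem->Construction1: 22 × 3 = 66
  Salem->Construction2: 6 × 6 = 36
  Salem->Construction3: 78 × 11 = 858
  Kent->Construction3: 90 × 6 = 540
  Nampa->Construction3: 17 × 11 = 187
  Nampa->Construction4: 20 × 4 = 80
Total cost = 1767.
So Kent→Construction3 carries 90 truckloads.

90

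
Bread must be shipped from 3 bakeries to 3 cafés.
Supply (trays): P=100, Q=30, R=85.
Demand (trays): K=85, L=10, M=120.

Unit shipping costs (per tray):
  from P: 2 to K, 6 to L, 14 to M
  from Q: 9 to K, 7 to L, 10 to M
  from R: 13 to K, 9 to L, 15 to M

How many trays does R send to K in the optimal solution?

0

Optimal shipments:
  P->K: 85 × 2 = 170
  P->L: 10 × 6 = 60
  P->M: 5 × 14 = 70
  Q->M: 30 × 10 = 300
  R->M: 85 × 15 = 1275
Total cost = 1875.
The route R→K is not used.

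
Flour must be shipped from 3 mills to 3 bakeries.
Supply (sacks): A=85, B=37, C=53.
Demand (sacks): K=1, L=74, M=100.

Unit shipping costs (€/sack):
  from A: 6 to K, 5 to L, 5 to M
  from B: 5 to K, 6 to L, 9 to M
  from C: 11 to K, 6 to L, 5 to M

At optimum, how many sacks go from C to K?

The minimum-cost plan:
  A–L: 38 × €5 = €190
  A–M: 47 × €5 = €235
  B–K: 1 × €5 = €5
  B–L: 36 × €6 = €216
  C–M: 53 × €5 = €265
Total cost = €911.
The route C→K is not used.

0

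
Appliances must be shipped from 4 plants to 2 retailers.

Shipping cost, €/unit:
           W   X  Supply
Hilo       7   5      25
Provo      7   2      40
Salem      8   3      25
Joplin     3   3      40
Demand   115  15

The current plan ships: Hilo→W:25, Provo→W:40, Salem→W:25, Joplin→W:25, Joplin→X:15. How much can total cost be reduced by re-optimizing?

75

Current plan cost = 25·7 + 40·7 + 25·8 + 25·3 + 15·3 = €775.
Optimal plan:
  Hilo→W: 25 × €7 = €175
  Provo→W: 25 × €7 = €175
  Provo→X: 15 × €2 = €30
  Salem→W: 25 × €8 = €200
  Joplin→W: 40 × €3 = €120
Optimal cost = €700.
Saving = 775 − 700 = €75.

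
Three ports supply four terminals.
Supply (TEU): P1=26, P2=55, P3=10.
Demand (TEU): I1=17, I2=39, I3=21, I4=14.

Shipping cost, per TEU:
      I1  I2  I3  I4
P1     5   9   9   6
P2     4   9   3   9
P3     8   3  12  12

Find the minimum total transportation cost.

506

Optimal allocation:
  P1→I2: 12 TEU
  P1→I4: 14 TEU
  P2→I1: 17 TEU
  P2→I2: 17 TEU
  P2→I3: 21 TEU
  P3→I2: 10 TEU
Total cost = 506.
(Supply check: P1 ships 26; P2 ships 55; P3 ships 10.)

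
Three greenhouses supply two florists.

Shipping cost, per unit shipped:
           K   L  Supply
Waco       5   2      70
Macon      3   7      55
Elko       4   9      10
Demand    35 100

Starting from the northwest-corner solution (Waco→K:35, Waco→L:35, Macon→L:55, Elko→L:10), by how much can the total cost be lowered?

255

Current plan cost = 35·5 + 35·2 + 55·7 + 10·9 = 720.
Optimal plan:
  Waco->L: 70 bunches
  Macon->K: 25 bunches
  Macon->L: 30 bunches
  Elko->K: 10 bunches
Optimal cost = 465.
Saving = 720 − 465 = 255.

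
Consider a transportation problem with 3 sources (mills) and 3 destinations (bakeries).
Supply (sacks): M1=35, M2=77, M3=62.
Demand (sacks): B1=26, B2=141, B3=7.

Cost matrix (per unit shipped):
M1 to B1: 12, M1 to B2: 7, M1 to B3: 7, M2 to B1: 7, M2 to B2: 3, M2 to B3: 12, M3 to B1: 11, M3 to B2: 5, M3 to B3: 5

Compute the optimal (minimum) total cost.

890

One minimum-cost allocation:
  M1→B2: 28 × 7 = 196
  M1→B3: 7 × 7 = 49
  M2→B1: 26 × 7 = 182
  M2→B2: 51 × 3 = 153
  M3→B2: 62 × 5 = 310
Total = 196 + 49 + 182 + 153 + 310 = 890.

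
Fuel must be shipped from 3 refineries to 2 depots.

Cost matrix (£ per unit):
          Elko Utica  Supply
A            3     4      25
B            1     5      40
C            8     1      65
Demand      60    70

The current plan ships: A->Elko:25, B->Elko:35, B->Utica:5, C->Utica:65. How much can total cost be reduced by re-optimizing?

Current plan cost = 25·3 + 35·1 + 5·5 + 65·1 = £200.
Optimal plan:
  A→Elko: 20 × £3 = £60
  A→Utica: 5 × £4 = £20
  B→Elko: 40 × £1 = £40
  C→Utica: 65 × £1 = £65
Optimal cost = £185.
Saving = 200 − 185 = £15.

15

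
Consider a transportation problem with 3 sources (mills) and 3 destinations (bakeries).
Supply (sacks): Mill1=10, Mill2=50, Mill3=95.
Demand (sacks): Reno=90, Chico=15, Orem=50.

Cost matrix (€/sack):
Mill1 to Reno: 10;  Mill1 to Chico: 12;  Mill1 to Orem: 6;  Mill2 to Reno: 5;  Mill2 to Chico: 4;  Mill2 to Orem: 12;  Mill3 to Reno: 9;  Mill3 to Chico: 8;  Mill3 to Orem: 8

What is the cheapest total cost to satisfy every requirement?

A cheapest plan:
  Mill1 to Orem: 10 sacks
  Mill2 to Reno: 35 sacks
  Mill2 to Chico: 15 sacks
  Mill3 to Reno: 55 sacks
  Mill3 to Orem: 40 sacks
Total cost = €1110.
(Supply check: Mill1 ships 10; Mill2 ships 50; Mill3 ships 95.)

1110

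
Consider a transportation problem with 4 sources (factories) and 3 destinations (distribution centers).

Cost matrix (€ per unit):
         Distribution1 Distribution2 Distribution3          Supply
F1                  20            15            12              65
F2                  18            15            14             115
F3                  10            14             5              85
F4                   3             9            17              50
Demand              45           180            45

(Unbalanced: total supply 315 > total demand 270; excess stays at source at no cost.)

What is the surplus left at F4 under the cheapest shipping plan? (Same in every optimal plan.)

0

Minimum-cost shipments:
  F1–Distribution2: 65 × €15 = €975
  F2–Distribution2: 70 × €15 = €1050
  F3–Distribution2: 40 × €14 = €560
  F3–Distribution3: 45 × €5 = €225
  F4–Distribution1: 45 × €3 = €135
  F4–Distribution2: 5 × €9 = €45
Total cost = €2990.
F4 ships 50 of its 50, leaving 0.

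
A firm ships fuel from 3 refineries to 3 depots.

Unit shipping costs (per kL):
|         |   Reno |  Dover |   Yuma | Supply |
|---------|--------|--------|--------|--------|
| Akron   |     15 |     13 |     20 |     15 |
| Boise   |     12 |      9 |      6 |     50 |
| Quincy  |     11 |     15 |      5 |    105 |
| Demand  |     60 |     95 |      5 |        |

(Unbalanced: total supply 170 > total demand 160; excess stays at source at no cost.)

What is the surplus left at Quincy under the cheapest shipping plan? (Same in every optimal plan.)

Minimum-cost shipments:
  Akron–Dover: 15 × 13 = 195
  Boise–Dover: 50 × 9 = 450
  Quincy–Reno: 60 × 11 = 660
  Quincy–Dover: 30 × 15 = 450
  Quincy–Yuma: 5 × 5 = 25
Total cost = 1780.
Quincy ships 95 of its 105, leaving 10.

10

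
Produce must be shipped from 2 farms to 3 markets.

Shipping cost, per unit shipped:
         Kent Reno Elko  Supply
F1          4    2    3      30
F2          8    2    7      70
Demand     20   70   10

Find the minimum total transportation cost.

One minimum-cost allocation:
  F1 to Kent: 20 crates
  F1 to Elko: 10 crates
  F2 to Reno: 70 crates
Total cost = 250.

250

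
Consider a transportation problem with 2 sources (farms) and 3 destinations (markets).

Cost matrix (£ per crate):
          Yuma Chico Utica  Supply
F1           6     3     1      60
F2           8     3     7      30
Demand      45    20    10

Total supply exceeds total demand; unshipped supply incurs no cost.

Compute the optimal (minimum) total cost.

A cheapest plan:
  F1 to Yuma: 45 × £6 = £270
  F1 to Chico: 5 × £3 = £15
  F1 to Utica: 10 × £1 = £10
  F2 to Chico: 15 × £3 = £45
Total = 270 + 15 + 10 + 45 = £340.

340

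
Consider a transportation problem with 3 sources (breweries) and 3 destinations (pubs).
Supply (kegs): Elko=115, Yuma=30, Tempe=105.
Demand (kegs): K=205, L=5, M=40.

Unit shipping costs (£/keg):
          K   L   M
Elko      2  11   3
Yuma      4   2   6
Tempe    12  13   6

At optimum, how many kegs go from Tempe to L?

Solving gives:
  Elko to K: 115 × £2 = £230
  Yuma to K: 25 × £4 = £100
  Yuma to L: 5 × £2 = £10
  Tempe to K: 65 × £12 = £780
  Tempe to M: 40 × £6 = £240
Total cost = £1360.
The route Tempe→L is not used.

0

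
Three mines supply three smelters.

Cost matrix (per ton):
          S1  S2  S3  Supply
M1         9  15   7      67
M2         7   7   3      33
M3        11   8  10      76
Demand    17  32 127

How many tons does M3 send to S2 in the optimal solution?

32

Optimal shipments:
  M1→S3: 67 × 7 = 469
  M2→S3: 33 × 3 = 99
  M3→S1: 17 × 11 = 187
  M3→S2: 32 × 8 = 256
  M3→S3: 27 × 10 = 270
Total cost = 1281.
So M3→S2 carries 32 tons.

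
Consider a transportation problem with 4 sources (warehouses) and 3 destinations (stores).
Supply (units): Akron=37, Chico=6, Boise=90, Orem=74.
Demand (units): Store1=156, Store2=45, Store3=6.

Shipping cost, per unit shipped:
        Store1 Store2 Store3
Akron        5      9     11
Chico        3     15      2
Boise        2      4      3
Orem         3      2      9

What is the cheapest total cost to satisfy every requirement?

554

A cheapest plan:
  Akron–Store1: 37 units
  Chico–Store3: 6 units
  Boise–Store1: 90 units
  Orem–Store1: 29 units
  Orem–Store2: 45 units
Total cost = 554.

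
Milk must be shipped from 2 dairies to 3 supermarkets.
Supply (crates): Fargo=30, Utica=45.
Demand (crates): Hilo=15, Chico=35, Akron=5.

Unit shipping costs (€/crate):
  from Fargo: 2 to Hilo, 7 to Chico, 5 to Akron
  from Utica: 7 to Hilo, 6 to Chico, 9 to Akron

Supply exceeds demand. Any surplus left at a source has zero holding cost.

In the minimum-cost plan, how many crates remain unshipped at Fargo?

10

Minimum-cost shipments:
  Fargo–Hilo: 15 × €2 = €30
  Fargo–Akron: 5 × €5 = €25
  Utica–Chico: 35 × €6 = €210
Total cost = €265.
Fargo ships 20 of its 30, leaving 10.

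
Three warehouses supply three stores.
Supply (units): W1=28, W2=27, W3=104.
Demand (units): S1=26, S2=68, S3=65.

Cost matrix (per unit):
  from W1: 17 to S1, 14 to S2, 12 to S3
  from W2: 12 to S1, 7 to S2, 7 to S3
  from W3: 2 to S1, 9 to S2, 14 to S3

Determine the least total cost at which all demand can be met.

Optimal allocation:
  W1->S3: 28 × 12 = 336
  W2->S3: 27 × 7 = 189
  W3->S1: 26 × 2 = 52
  W3->S2: 68 × 9 = 612
  W3->S3: 10 × 14 = 140
Total = 336 + 189 + 52 + 612 + 140 = 1329.

1329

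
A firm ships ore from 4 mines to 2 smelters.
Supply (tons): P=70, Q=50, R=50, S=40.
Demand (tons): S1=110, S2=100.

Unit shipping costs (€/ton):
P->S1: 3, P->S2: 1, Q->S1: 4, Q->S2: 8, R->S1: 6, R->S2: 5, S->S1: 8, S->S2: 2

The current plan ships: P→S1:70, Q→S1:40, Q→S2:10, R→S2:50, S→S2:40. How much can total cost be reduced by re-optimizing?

Current plan cost = 70·3 + 40·4 + 10·8 + 50·5 + 40·2 = €780.
Optimal plan:
  P to S1: 10 × €3 = €30
  P to S2: 60 × €1 = €60
  Q to S1: 50 × €4 = €200
  R to S1: 50 × €6 = €300
  S to S2: 40 × €2 = €80
Optimal cost = €670.
Saving = 780 − 670 = €110.

110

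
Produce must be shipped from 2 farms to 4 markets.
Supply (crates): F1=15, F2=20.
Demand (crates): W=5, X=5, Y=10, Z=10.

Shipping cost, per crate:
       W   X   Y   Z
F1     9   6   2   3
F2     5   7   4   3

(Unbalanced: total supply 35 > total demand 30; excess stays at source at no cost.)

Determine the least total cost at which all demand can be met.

A cheapest plan:
  F1 to X: 5 × 6 = 30
  F1 to Y: 10 × 2 = 20
  F2 to W: 5 × 5 = 25
  F2 to Z: 10 × 3 = 30
Total = 30 + 20 + 25 + 30 = 105.

105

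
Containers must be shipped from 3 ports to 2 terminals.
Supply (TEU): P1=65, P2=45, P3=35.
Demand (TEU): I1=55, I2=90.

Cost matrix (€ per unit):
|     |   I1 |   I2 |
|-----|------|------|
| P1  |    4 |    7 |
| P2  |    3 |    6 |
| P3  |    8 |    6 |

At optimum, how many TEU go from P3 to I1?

0

The minimum-cost plan:
  P1->I1: 55 × €4 = €220
  P1->I2: 10 × €7 = €70
  P2->I2: 45 × €6 = €270
  P3->I2: 35 × €6 = €210
Total cost = €770.
The route P3→I1 is not used.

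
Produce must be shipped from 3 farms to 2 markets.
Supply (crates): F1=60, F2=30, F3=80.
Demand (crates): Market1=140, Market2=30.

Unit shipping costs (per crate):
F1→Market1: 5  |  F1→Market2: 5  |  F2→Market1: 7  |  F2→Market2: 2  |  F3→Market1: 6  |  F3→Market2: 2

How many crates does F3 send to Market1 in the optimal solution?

80

Solving gives:
  F1–Market1: 60 crates
  F2–Market2: 30 crates
  F3–Market1: 80 crates
Total cost = 840.
So F3→Market1 carries 80 crates.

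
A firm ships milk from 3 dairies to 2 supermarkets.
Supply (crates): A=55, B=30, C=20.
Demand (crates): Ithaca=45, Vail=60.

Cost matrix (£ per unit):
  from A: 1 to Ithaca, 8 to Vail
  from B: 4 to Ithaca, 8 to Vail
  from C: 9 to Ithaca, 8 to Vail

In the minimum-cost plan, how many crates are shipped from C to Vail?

20

The minimum-cost plan:
  A to Ithaca: 45 × £1 = £45
  A to Vail: 10 × £8 = £80
  B to Vail: 30 × £8 = £240
  C to Vail: 20 × £8 = £160
Total cost = £525.
So C→Vail carries 20 crates.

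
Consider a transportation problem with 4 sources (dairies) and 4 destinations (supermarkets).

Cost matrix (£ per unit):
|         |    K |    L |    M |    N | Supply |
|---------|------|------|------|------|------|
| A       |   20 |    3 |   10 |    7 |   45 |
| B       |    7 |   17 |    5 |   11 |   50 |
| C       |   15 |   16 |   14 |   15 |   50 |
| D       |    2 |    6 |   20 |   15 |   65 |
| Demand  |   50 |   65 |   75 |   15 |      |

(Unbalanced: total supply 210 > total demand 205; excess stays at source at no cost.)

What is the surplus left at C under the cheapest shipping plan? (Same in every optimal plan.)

5

An optimal plan:
  A->L: 45 × £3 = £135
  B->M: 50 × £5 = £250
  C->L: 5 × £16 = £80
  C->M: 25 × £14 = £350
  C->N: 15 × £15 = £225
  D->K: 50 × £2 = £100
  D->L: 15 × £6 = £90
Total cost = £1230.
C ships 45 of its 50, leaving 5.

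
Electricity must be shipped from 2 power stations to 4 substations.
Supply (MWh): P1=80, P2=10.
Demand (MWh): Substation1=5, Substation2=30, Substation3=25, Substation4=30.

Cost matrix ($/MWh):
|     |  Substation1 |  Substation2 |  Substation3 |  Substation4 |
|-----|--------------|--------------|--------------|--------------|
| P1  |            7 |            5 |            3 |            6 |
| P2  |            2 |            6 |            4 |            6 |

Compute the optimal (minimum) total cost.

415

A cheapest plan:
  P1–Substation2: 30 MWh
  P1–Substation3: 25 MWh
  P1–Substation4: 25 MWh
  P2–Substation1: 5 MWh
  P2–Substation4: 5 MWh
Total cost = $415.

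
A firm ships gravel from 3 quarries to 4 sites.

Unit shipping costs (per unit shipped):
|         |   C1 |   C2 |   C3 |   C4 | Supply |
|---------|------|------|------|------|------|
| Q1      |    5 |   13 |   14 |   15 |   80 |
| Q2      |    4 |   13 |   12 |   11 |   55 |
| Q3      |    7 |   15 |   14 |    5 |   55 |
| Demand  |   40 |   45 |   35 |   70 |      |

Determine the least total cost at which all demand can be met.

A cheapest plan:
  Q1 to C1: 35 × 5 = 175
  Q1 to C2: 45 × 13 = 585
  Q2 to C1: 5 × 4 = 20
  Q2 to C3: 35 × 12 = 420
  Q2 to C4: 15 × 11 = 165
  Q3 to C4: 55 × 5 = 275
Total = 175 + 585 + 20 + 420 + 165 + 275 = 1640.

1640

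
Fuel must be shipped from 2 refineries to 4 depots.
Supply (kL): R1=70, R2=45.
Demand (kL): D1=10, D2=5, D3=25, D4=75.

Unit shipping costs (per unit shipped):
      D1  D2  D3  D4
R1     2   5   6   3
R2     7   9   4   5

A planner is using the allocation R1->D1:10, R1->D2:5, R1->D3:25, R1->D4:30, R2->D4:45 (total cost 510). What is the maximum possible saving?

Current plan cost = 10·2 + 5·5 + 25·6 + 30·3 + 45·5 = 510.
Optimal plan:
  R1–D1: 10 × 2 = 20
  R1–D2: 5 × 5 = 25
  R1–D4: 55 × 3 = 165
  R2–D3: 25 × 4 = 100
  R2–D4: 20 × 5 = 100
Optimal cost = 410.
Saving = 510 − 410 = 100.

100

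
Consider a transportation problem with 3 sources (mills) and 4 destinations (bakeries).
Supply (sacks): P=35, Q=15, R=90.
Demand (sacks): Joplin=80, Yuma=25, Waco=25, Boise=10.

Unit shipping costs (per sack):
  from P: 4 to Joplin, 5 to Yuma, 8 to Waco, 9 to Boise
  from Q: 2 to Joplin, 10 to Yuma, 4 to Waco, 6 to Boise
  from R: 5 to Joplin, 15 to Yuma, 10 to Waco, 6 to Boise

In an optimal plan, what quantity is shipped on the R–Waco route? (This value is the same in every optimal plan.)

The minimum-cost plan:
  P→Yuma: 25 sacks
  P→Waco: 10 sacks
  Q→Waco: 15 sacks
  R→Joplin: 80 sacks
  R→Boise: 10 sacks
Total cost = 725.
The route R→Waco is not used.

0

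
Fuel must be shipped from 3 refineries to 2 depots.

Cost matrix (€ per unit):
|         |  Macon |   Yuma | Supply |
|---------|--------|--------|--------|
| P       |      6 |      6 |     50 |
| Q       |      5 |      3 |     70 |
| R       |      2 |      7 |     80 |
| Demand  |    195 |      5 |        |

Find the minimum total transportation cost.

800

A cheapest plan:
  P→Macon: 50 × €6 = €300
  Q→Macon: 65 × €5 = €325
  Q→Yuma: 5 × €3 = €15
  R→Macon: 80 × €2 = €160
Total = 300 + 325 + 15 + 160 = €800.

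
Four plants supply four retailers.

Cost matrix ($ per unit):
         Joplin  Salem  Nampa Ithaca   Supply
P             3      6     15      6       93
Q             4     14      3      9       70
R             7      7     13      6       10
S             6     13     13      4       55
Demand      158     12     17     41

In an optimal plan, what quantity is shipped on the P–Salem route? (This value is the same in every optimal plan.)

2

Solving gives:
  P->Joplin: 91 × $3 = $273
  P->Salem: 2 × $6 = $12
  Q->Joplin: 53 × $4 = $212
  Q->Nampa: 17 × $3 = $51
  R->Salem: 10 × $7 = $70
  S->Joplin: 14 × $6 = $84
  S->Ithaca: 41 × $4 = $164
Total cost = $866.
So P→Salem carries 2 units.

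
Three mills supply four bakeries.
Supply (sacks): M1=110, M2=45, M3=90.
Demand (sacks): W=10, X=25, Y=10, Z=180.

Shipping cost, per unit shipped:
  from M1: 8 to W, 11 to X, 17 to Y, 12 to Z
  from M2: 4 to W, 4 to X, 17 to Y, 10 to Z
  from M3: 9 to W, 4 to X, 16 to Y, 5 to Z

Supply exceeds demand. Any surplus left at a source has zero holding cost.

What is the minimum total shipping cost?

Optimal allocation:
  M1 to Y: 10 × 17 = 170
  M1 to Z: 80 × 12 = 960
  M2 to W: 10 × 4 = 40
  M2 to X: 25 × 4 = 100
  M2 to Z: 10 × 10 = 100
  M3 to Z: 90 × 5 = 450
Total = 170 + 960 + 40 + 100 + 100 + 450 = 1820.

1820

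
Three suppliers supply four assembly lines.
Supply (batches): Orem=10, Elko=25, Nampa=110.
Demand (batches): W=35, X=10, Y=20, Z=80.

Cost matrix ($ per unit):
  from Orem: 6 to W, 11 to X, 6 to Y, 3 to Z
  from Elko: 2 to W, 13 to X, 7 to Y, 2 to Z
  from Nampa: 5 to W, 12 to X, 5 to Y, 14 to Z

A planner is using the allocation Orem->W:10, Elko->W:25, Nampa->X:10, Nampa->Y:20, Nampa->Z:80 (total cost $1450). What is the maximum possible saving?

Current plan cost = 10·6 + 25·2 + 10·12 + 20·5 + 80·14 = $1450.
Optimal plan:
  Orem to Z: 10 batches
  Elko to Z: 25 batches
  Nampa to W: 35 batches
  Nampa to X: 10 batches
  Nampa to Y: 20 batches
  Nampa to Z: 45 batches
Optimal cost = $1105.
Saving = 1450 − 1105 = $345.

345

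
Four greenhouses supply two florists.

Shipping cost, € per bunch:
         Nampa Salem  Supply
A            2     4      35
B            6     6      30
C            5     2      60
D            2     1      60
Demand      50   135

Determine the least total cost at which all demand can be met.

430

A cheapest plan:
  A->Nampa: 35 × €2 = €70
  B->Nampa: 15 × €6 = €90
  B->Salem: 15 × €6 = €90
  C->Salem: 60 × €2 = €120
  D->Salem: 60 × €1 = €60
Total = 70 + 90 + 90 + 120 + 60 = €430.
(Supply check: A ships 35; B ships 30; C ships 60; D ships 60.)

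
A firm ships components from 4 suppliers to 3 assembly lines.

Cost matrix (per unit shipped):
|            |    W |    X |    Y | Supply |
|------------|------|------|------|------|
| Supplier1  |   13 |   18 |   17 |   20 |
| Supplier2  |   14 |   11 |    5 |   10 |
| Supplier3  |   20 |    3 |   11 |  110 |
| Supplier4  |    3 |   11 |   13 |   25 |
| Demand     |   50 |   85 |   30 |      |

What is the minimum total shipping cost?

960

One minimum-cost allocation:
  Supplier1–W: 20 × 13 = 260
  Supplier2–Y: 10 × 5 = 50
  Supplier3–W: 5 × 20 = 100
  Supplier3–X: 85 × 3 = 255
  Supplier3–Y: 20 × 11 = 220
  Supplier4–W: 25 × 3 = 75
Total = 260 + 50 + 100 + 255 + 220 + 75 = 960.
(Supply check: Supplier1 ships 20; Supplier2 ships 10; Supplier3 ships 110; Supplier4 ships 25.)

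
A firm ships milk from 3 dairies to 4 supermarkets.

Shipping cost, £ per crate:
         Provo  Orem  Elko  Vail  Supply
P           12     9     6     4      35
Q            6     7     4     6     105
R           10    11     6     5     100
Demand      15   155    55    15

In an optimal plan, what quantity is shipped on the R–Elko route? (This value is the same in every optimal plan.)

Optimal shipments:
  P–Orem: 35 crates
  Q–Orem: 105 crates
  R–Provo: 15 crates
  R–Orem: 15 crates
  R–Elko: 55 crates
  R–Vail: 15 crates
Total cost = £1770.
So R→Elko carries 55 crates.

55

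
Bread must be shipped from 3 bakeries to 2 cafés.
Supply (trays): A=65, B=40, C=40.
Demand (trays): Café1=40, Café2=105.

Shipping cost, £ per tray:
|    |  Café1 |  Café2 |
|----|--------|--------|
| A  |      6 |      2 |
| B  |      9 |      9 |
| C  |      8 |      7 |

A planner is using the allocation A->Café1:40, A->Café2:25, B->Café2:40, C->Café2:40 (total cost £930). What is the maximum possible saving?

Current plan cost = 40·6 + 25·2 + 40·9 + 40·7 = £930.
Optimal plan:
  A to Café2: 65 × £2 = £130
  B to Café1: 40 × £9 = £360
  C to Café2: 40 × £7 = £280
Optimal cost = £770.
Saving = 930 − 770 = £160.

160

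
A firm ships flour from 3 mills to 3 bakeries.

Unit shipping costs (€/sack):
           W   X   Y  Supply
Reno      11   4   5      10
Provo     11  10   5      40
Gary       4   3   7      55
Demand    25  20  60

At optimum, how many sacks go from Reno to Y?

Solving gives:
  Reno to Y: 10 × €5 = €50
  Provo to Y: 40 × €5 = €200
  Gary to W: 25 × €4 = €100
  Gary to X: 20 × €3 = €60
  Gary to Y: 10 × €7 = €70
Total cost = €480.
So Reno→Y carries 10 sacks.

10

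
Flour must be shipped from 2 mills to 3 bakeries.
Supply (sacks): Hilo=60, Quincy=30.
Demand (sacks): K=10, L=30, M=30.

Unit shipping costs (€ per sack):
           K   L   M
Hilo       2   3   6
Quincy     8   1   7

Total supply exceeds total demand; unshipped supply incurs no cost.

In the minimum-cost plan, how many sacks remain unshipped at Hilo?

20

Minimum-cost shipments:
  Hilo->K: 10 × €2 = €20
  Hilo->M: 30 × €6 = €180
  Quincy->L: 30 × €1 = €30
Total cost = €230.
Hilo ships 40 of its 60, leaving 20.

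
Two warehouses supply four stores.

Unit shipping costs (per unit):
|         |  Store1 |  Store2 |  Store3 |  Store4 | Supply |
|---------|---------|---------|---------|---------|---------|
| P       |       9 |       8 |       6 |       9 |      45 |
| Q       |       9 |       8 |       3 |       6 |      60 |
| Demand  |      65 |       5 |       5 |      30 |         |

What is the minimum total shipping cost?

A cheapest plan:
  P→Store1: 40 × 9 = 360
  P→Store2: 5 × 8 = 40
  Q→Store1: 25 × 9 = 225
  Q→Store3: 5 × 3 = 15
  Q→Store4: 30 × 6 = 180
Total = 360 + 40 + 225 + 15 + 180 = 820.
(Supply check: P ships 45; Q ships 60.)

820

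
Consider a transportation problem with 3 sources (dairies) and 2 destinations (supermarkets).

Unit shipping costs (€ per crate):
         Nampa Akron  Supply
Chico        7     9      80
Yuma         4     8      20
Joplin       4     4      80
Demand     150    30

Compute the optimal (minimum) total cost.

960

One minimum-cost allocation:
  Chico–Nampa: 80 × €7 = €560
  Yuma–Nampa: 20 × €4 = €80
  Joplin–Nampa: 50 × €4 = €200
  Joplin–Akron: 30 × €4 = €120
Total = 560 + 80 + 200 + 120 = €960.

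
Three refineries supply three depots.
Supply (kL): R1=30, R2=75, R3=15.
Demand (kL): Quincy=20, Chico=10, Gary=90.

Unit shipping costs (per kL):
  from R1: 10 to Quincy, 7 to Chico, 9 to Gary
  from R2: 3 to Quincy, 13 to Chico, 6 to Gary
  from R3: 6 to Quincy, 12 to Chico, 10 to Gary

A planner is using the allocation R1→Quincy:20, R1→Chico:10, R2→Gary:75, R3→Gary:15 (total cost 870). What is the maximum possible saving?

Current plan cost = 20·10 + 10·7 + 75·6 + 15·10 = 870.
Optimal plan:
  R1–Chico: 10 × 7 = 70
  R1–Gary: 20 × 9 = 180
  R2–Quincy: 5 × 3 = 15
  R2–Gary: 70 × 6 = 420
  R3–Quincy: 15 × 6 = 90
Optimal cost = 775.
Saving = 870 − 775 = 95.

95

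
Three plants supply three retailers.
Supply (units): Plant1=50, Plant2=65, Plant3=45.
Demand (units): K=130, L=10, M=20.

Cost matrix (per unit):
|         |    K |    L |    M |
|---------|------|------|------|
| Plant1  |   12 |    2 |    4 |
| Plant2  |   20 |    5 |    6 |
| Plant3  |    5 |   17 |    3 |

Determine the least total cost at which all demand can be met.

One minimum-cost allocation:
  Plant1–K: 50 units
  Plant2–K: 35 units
  Plant2–L: 10 units
  Plant2–M: 20 units
  Plant3–K: 45 units
Total cost = 1695.

1695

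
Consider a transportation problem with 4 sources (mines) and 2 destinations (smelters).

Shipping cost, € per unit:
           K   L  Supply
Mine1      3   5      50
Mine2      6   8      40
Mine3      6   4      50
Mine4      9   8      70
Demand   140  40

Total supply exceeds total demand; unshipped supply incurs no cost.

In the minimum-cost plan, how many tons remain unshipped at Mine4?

An optimal plan:
  Mine1→K: 50 tons
  Mine2→K: 40 tons
  Mine3→K: 10 tons
  Mine3→L: 40 tons
  Mine4→K: 40 tons
Total cost = €970.
Mine4 ships 40 of its 70, leaving 30.

30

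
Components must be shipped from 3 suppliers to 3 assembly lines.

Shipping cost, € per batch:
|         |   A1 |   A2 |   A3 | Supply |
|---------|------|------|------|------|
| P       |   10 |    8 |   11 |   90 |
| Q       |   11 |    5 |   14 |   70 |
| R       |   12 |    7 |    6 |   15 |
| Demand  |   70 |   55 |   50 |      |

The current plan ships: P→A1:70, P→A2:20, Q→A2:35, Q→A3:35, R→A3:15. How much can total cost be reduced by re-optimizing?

150

Current plan cost = 70·10 + 20·8 + 35·5 + 35·14 + 15·6 = €1615.
Optimal plan:
  P→A1: 55 × €10 = €550
  P→A3: 35 × €11 = €385
  Q→A1: 15 × €11 = €165
  Q→A2: 55 × €5 = €275
  R→A3: 15 × €6 = €90
Optimal cost = €1465.
Saving = 1615 − 1465 = €150.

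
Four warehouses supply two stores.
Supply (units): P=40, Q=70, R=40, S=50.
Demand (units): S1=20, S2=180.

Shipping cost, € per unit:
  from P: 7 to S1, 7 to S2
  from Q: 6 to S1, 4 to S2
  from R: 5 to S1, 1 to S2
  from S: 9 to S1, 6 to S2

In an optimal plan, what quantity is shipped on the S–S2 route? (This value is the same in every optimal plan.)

Optimal shipments:
  P->S1: 20 × €7 = €140
  P->S2: 20 × €7 = €140
  Q->S2: 70 × €4 = €280
  R->S2: 40 × €1 = €40
  S->S2: 50 × €6 = €300
Total cost = €900.
So S→S2 carries 50 units.

50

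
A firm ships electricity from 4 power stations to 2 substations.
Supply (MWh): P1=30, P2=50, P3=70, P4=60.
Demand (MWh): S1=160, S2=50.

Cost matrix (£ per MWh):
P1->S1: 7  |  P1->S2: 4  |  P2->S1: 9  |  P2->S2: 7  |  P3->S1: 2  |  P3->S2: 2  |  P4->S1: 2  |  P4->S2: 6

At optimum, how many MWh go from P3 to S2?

The minimum-cost plan:
  P1→S2: 30 × £4 = £120
  P2→S1: 30 × £9 = £270
  P2→S2: 20 × £7 = £140
  P3→S1: 70 × £2 = £140
  P4→S1: 60 × £2 = £120
Total cost = £790.
The route P3→S2 is not used.

0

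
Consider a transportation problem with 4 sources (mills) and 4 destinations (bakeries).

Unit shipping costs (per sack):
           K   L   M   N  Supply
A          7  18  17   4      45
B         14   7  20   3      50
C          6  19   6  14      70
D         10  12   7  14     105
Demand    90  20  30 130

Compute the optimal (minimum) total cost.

1890

Optimal allocation:
  A→N: 45 × 4 = 180
  B→N: 50 × 3 = 150
  C→K: 70 × 6 = 420
  D→K: 20 × 10 = 200
  D→L: 20 × 12 = 240
  D→M: 30 × 7 = 210
  D→N: 35 × 14 = 490
Total = 180 + 150 + 420 + 200 + 240 + 210 + 490 = 1890.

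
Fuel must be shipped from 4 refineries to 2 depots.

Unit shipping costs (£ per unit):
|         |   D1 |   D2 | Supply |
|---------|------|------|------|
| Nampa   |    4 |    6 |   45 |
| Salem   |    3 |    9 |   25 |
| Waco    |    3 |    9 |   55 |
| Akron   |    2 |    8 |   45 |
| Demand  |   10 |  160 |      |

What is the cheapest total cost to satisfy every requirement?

A cheapest plan:
  Nampa->D2: 45 × £6 = £270
  Salem->D2: 25 × £9 = £225
  Waco->D1: 10 × £3 = £30
  Waco->D2: 45 × £9 = £405
  Akron->D2: 45 × £8 = £360
Total = 270 + 225 + 30 + 405 + 360 = £1290.

1290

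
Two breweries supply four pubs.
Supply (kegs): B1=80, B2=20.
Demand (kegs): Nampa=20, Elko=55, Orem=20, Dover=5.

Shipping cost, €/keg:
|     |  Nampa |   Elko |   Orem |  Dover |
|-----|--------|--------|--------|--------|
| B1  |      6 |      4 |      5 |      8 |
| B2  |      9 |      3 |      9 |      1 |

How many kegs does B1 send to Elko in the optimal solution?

40

The minimum-cost plan:
  B1–Nampa: 20 × €6 = €120
  B1–Elko: 40 × €4 = €160
  B1–Orem: 20 × €5 = €100
  B2–Elko: 15 × €3 = €45
  B2–Dover: 5 × €1 = €5
Total cost = €430.
So B1→Elko carries 40 kegs.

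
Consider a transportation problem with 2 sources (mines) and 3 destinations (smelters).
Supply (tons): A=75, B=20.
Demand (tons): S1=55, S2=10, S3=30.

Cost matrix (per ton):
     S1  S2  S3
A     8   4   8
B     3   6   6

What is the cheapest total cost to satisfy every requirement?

620

Optimal allocation:
  A–S1: 35 tons
  A–S2: 10 tons
  A–S3: 30 tons
  B–S1: 20 tons
Total cost = 620.
(Supply check: A ships 75; B ships 20.)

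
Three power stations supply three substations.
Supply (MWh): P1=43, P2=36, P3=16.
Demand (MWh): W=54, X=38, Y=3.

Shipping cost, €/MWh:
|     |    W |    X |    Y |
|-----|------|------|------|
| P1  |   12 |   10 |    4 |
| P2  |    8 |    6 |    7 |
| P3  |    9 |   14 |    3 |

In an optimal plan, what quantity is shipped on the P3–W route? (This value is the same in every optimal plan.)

The minimum-cost plan:
  P1 to W: 2 × €12 = €24
  P1 to X: 38 × €10 = €380
  P1 to Y: 3 × €4 = €12
  P2 to W: 36 × €8 = €288
  P3 to W: 16 × €9 = €144
Total cost = €848.
So P3→W carries 16 MWh.

16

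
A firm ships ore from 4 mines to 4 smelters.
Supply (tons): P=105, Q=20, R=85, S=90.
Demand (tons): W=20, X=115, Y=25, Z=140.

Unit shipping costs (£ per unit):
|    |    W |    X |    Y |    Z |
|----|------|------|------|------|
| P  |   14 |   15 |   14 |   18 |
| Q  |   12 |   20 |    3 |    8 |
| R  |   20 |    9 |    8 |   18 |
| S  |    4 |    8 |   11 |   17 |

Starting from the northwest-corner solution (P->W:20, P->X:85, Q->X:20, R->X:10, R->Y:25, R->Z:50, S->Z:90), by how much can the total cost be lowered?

1110

Current plan cost = 20·14 + 85·15 + 20·20 + 10·9 + 25·8 + 50·18 + 90·17 = £4675.
Optimal plan:
  P->Z: 105 × £18 = £1890
  Q->Z: 20 × £8 = £160
  R->X: 60 × £9 = £540
  R->Y: 25 × £8 = £200
  S->W: 20 × £4 = £80
  S->X: 55 × £8 = £440
  S->Z: 15 × £17 = £255
Optimal cost = £3565.
Saving = 4675 − 3565 = £1110.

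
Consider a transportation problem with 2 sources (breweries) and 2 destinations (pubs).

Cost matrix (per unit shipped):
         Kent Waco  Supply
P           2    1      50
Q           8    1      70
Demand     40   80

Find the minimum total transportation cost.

160

Optimal allocation:
  P->Kent: 40 × 2 = 80
  P->Waco: 10 × 1 = 10
  Q->Waco: 70 × 1 = 70
Total = 80 + 10 + 70 = 160.
(Supply check: P ships 50; Q ships 70.)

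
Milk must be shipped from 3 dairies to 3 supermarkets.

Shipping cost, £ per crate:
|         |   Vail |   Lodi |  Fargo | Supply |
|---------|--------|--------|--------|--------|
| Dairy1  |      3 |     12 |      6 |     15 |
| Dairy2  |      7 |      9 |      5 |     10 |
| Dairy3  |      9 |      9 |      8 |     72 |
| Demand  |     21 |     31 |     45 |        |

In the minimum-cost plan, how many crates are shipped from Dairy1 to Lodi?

Solving gives:
  Dairy1 to Vail: 15 × £3 = £45
  Dairy2 to Fargo: 10 × £5 = £50
  Dairy3 to Vail: 6 × £9 = £54
  Dairy3 to Lodi: 31 × £9 = £279
  Dairy3 to Fargo: 35 × £8 = £280
Total cost = £708.
The route Dairy1→Lodi is not used.

0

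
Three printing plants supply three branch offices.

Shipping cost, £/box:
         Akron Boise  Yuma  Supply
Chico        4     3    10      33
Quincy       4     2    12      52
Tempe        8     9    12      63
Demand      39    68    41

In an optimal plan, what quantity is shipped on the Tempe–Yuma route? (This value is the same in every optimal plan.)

The minimum-cost plan:
  Chico->Akron: 17 × £4 = £68
  Chico->Boise: 16 × £3 = £48
  Quincy->Boise: 52 × £2 = £104
  Tempe->Akron: 22 × £8 = £176
  Tempe->Yuma: 41 × £12 = £492
Total cost = £888.
So Tempe→Yuma carries 41 boxes.

41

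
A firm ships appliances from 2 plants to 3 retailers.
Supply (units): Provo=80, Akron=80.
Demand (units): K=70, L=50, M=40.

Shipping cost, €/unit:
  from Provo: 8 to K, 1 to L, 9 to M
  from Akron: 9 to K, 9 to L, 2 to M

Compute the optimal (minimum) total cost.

730

An optimal shipping plan:
  Provo to K: 30 × €8 = €240
  Provo to L: 50 × €1 = €50
  Akron to K: 40 × €9 = €360
  Akron to M: 40 × €2 = €80
Total = 240 + 50 + 360 + 80 = €730.
(Supply check: Provo ships 80; Akron ships 80.)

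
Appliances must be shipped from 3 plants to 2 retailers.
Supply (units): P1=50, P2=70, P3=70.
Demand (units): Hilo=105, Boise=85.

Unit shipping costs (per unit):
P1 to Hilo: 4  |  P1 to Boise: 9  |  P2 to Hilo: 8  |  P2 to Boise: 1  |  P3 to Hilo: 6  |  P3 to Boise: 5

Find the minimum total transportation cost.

675

An optimal shipping plan:
  P1–Hilo: 50 × 4 = 200
  P2–Boise: 70 × 1 = 70
  P3–Hilo: 55 × 6 = 330
  P3–Boise: 15 × 5 = 75
Total = 200 + 70 + 330 + 75 = 675.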